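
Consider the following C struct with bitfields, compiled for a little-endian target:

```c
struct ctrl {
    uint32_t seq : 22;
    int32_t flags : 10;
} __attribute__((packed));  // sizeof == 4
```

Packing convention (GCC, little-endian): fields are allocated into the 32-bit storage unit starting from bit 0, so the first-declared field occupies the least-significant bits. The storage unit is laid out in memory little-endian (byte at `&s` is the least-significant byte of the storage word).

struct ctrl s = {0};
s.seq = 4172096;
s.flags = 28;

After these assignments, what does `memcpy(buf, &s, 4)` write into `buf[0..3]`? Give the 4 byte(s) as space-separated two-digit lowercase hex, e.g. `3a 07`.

seq:22 = 4172096 → 0x3fa940 << 0 → word 0x003fa940
flags:10 = 28 → 0x1c << 22 → word 0x073fa940
word = 0x073fa940 → little-endian bytes:
  [0]=0x40  [1]=0xa9  [2]=0x3f  [3]=0x07

40 a9 3f 07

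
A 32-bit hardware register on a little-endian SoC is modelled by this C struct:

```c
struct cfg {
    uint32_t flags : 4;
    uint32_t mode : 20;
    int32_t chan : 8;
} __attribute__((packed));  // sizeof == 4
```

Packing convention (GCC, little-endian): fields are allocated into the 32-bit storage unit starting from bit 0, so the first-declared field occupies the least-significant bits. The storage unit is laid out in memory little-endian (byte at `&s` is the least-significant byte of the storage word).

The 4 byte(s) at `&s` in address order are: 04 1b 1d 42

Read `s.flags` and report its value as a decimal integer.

4

[0]=0x04 [1]=0x1b [2]=0x1d [3]=0x42 (little-endian) → word 0x421d1b04
flags [0+:4] = (word>>0) & 0xf = 4  ←
mode [4+:20] = (word>>4) & 0xfffff = 119216
chan [24+:8] = (word>>24) & 0xff = 66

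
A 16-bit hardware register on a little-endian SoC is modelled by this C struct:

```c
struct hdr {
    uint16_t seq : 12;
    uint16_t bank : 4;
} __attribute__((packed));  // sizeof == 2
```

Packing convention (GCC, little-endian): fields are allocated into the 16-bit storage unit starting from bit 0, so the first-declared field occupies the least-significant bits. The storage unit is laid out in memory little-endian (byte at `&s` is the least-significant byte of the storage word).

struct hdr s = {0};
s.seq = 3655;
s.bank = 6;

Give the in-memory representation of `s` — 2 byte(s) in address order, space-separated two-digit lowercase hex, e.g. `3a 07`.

47 6e

seq:12 = 3655 → 0xe47 << 0 → word 0x0e47
bank:4 = 6 → 0x6 << 12 → word 0x6e47
word = 0x6e47 → little-endian bytes:
  [0]=0x47  [1]=0x6e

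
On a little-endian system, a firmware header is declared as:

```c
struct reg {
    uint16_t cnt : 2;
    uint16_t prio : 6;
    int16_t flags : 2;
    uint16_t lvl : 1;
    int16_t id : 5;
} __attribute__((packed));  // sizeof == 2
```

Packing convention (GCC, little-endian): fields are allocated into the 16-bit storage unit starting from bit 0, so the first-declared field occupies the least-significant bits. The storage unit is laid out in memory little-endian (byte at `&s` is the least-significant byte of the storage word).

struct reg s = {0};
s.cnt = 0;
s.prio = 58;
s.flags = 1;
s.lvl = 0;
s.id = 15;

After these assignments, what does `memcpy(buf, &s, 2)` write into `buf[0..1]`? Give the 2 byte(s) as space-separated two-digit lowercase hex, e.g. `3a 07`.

cnt:2 = 0 → 0x0 << 0 → word 0x0000
prio:6 = 58 → 0x3a << 2 → word 0x00e8
flags:2 = 1 → 0x1 << 8 → word 0x01e8
lvl:1 = 0 → 0x0 << 10 → word 0x01e8
id:5 = 15 → 0xf << 11 → word 0x79e8
word = 0x79e8 → little-endian bytes:
  [0]=0xe8  [1]=0x79

e8 79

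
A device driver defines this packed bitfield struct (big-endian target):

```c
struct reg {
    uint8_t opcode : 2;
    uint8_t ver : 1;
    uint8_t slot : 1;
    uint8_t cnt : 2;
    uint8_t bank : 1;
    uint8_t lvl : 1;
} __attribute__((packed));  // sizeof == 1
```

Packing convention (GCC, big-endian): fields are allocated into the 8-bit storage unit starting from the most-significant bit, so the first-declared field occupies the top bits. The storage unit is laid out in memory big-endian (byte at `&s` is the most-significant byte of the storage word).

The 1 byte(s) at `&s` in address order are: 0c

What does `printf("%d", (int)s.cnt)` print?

3

[0]=0x0c (big-endian) → word 0x0c
opcode [6+:2] = (word>>6) & 0x3 = 0
ver [5+:1] = (word>>5) & 0x1 = 0
slot [4+:1] = (word>>4) & 0x1 = 0
cnt [2+:2] = (word>>2) & 0x3 = 3  ←
bank [1+:1] = (word>>1) & 0x1 = 0
lvl [0+:1] = (word>>0) & 0x1 = 0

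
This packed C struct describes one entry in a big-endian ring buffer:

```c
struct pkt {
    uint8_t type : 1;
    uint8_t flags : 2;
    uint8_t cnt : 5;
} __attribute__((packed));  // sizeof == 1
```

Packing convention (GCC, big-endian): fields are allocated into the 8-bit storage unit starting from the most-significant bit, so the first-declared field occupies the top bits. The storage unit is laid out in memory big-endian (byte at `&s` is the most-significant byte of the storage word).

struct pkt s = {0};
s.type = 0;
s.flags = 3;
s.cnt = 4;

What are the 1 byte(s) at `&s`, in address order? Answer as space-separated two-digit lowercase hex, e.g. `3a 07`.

64

type (1b) val=0 bits=0x0 at bit 7: 0x00
flags (2b) val=3 bits=0x3 at bit 5: 0x60
cnt (5b) val=4 bits=0x4 at bit 0: 0x64
word = 0x64 → big-endian bytes:
  [0]=0x64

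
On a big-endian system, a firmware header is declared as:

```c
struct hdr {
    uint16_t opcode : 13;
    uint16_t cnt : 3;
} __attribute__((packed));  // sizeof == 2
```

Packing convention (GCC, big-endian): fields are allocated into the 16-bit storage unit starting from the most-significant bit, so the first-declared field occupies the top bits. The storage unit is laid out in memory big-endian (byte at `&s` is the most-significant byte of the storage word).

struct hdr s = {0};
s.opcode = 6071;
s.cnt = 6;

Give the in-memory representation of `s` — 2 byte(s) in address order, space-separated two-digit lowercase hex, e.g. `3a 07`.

bd be

[3+:13] opcode=6071 & 0x1fff = 0x17b7; word=0xbdb8
[0+:3] cnt=6 & 0x7 = 0x6; word=0xbdbe
word = 0xbdbe → big-endian bytes:
  [0]=0xbd  [1]=0xbe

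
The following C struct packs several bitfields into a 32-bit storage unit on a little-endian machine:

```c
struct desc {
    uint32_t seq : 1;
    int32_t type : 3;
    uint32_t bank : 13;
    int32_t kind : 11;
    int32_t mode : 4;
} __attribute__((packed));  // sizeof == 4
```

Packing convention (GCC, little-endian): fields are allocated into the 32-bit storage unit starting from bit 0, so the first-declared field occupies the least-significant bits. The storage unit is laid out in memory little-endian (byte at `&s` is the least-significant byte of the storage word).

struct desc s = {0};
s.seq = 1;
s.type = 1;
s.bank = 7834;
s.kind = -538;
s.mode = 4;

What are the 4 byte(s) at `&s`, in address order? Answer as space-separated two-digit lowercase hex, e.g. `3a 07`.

seq (1b) val=1 bits=0x1 at bit 0: 0x00000001
type (3b) val=1 bits=0x1 at bit 1: 0x00000003
bank (13b) val=7834 bits=0x1e9a at bit 4: 0x0001e9a3
kind (11b) val=-538 bits=0x5e6 at bit 17: 0x0bcde9a3
mode (4b) val=4 bits=0x4 at bit 28: 0x4bcde9a3
word = 0x4bcde9a3 → little-endian bytes:
  [0]=0xa3  [1]=0xe9  [2]=0xcd  [3]=0x4b

a3 e9 cd 4b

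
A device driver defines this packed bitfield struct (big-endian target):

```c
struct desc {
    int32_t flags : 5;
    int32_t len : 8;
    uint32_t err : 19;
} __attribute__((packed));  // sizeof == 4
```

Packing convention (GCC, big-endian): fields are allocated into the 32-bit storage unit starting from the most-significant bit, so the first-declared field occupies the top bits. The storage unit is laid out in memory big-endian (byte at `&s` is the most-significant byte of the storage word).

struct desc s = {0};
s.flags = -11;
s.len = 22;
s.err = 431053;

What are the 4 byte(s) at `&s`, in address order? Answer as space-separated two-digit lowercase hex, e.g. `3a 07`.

flags:5 = -11 → 0x15 << 27 → word 0xa8000000
len:8 = 22 → 0x16 << 19 → word 0xa8b00000
err:19 = 431053 → 0x693cd << 0 → word 0xa8b693cd
word = 0xa8b693cd → big-endian bytes:
  [0]=0xa8  [1]=0xb6  [2]=0x93  [3]=0xcd

a8 b6 93 cd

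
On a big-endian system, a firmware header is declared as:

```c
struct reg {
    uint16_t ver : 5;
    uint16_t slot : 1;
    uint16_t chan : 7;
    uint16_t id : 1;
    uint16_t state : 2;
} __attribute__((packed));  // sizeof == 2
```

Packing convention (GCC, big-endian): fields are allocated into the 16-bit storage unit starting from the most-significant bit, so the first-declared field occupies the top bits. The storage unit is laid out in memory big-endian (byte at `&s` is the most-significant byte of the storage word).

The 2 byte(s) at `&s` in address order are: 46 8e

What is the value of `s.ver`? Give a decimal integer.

[0]=0x46 [1]=0x8e (big-endian) → word 0x468e
ver [11+:5] = (word>>11) & 0x1f = 8  ←
slot [10+:1] = (word>>10) & 0x1 = 1
chan [3+:7] = (word>>3) & 0x7f = 81
id [2+:1] = (word>>2) & 0x1 = 1
state [0+:2] = (word>>0) & 0x3 = 2

8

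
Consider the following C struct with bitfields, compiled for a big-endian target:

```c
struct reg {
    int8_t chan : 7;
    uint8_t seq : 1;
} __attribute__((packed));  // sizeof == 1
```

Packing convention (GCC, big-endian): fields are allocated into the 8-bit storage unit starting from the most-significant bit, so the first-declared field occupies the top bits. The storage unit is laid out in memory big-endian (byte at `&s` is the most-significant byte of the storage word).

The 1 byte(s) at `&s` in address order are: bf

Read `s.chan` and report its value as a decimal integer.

[0]=0xbf (big-endian) → word 0xbf
chan:7 @ bit 1 → (0xbf>>1)&0x7f = 0x5f  ←
seq:1 @ bit 0 → (0xbf>>0)&0x1 = 0x1
chan signed 7b, MSB=1: 95 - 128 = -33

-33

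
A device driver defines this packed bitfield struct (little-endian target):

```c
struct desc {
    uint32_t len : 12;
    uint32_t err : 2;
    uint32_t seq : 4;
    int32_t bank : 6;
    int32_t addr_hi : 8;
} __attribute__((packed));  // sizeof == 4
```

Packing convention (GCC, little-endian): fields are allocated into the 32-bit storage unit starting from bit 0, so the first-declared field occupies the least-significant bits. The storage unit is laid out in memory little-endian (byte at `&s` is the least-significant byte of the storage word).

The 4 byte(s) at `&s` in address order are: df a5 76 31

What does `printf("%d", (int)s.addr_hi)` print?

49

[0]=0xdf [1]=0xa5 [2]=0x76 [3]=0x31 (little-endian) → word 0x3176a5df
len [0+:12] = (word>>0) & 0xfff = 1503
err [12+:2] = (word>>12) & 0x3 = 2
seq [14+:4] = (word>>14) & 0xf = 10
bank [18+:6] = (word>>18) & 0x3f = 29
addr_hi [24+:8] = (word>>24) & 0xff = 49  ←
addr_hi signed 8b, MSB=0: value = 49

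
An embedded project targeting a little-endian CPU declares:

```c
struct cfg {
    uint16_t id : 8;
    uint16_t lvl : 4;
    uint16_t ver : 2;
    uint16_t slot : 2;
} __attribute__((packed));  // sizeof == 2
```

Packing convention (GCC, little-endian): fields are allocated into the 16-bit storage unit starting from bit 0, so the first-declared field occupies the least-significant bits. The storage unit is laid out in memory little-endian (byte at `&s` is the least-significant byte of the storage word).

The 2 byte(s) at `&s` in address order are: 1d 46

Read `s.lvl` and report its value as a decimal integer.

6

[0]=0x1d [1]=0x46 (little-endian) → word 0x461d
id [0+:8] = (word>>0) & 0xff = 29
lvl [8+:4] = (word>>8) & 0xf = 6  ←
ver [12+:2] = (word>>12) & 0x3 = 0
slot [14+:2] = (word>>14) & 0x3 = 1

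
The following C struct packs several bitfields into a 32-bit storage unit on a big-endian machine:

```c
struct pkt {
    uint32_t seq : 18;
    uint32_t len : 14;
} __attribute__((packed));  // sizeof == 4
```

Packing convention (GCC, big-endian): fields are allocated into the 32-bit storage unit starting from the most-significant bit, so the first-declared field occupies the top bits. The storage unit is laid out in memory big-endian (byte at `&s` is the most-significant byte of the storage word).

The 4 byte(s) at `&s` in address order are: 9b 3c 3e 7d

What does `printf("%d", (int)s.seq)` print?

158960

[0]=0x9b [1]=0x3c [2]=0x3e [3]=0x7d (big-endian) → word 0x9b3c3e7d
seq [14+:18] = (word>>14) & 0x3ffff = 158960  ←
len [0+:14] = (word>>0) & 0x3fff = 15997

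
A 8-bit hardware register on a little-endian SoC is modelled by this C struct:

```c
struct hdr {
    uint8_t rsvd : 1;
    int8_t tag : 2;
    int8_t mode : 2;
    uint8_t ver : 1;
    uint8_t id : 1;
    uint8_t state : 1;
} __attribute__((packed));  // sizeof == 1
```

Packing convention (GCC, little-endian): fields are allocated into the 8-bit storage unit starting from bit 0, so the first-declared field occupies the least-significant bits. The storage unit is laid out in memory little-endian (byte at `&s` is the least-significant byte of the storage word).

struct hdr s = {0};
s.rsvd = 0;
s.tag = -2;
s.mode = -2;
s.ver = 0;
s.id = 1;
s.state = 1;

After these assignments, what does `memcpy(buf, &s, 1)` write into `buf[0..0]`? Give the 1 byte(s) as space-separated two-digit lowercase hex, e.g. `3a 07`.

d4

[0+:1] rsvd=0 & 0x1 = 0x0; word=0x00
[1+:2] tag=-2 & 0x3 = 0x2; word=0x04
[3+:2] mode=-2 & 0x3 = 0x2; word=0x14
[5+:1] ver=0 & 0x1 = 0x0; word=0x14
[6+:1] id=1 & 0x1 = 0x1; word=0x54
[7+:1] state=1 & 0x1 = 0x1; word=0xd4
word = 0xd4 → little-endian bytes:
  [0]=0xd4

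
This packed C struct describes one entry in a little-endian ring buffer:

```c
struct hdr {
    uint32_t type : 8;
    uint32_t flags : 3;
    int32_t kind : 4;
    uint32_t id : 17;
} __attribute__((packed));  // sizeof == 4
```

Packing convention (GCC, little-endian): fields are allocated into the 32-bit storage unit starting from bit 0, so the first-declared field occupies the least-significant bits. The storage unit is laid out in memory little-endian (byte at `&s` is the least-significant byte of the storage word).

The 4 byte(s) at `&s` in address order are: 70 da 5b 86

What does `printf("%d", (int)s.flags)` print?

2

[0]=0x70 [1]=0xda [2]=0x5b [3]=0x86 (little-endian) → word 0x865bda70
type:8 @ bit 0 → (0x865bda70>>0)&0xff = 0x70
flags:3 @ bit 8 → (0x865bda70>>8)&0x7 = 0x2  ←
kind:4 @ bit 11 → (0x865bda70>>11)&0xf = 0xb
id:17 @ bit 15 → (0x865bda70>>15)&0x1ffff = 0x10cb7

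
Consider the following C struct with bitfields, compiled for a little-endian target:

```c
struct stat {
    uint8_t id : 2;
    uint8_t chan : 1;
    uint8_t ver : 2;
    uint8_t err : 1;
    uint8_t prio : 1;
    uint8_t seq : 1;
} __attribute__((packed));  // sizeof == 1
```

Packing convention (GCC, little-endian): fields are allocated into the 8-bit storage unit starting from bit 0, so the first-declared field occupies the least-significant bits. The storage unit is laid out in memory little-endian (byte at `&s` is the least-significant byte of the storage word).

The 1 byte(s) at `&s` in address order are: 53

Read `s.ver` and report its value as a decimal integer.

[0]=0x53 (little-endian) → word 0x53
id:2 @ bit 0 → (0x53>>0)&0x3 = 0x3
chan:1 @ bit 2 → (0x53>>2)&0x1 = 0x0
ver:2 @ bit 3 → (0x53>>3)&0x3 = 0x2  ←
err:1 @ bit 5 → (0x53>>5)&0x1 = 0x0
prio:1 @ bit 6 → (0x53>>6)&0x1 = 0x1
seq:1 @ bit 7 → (0x53>>7)&0x1 = 0x0

2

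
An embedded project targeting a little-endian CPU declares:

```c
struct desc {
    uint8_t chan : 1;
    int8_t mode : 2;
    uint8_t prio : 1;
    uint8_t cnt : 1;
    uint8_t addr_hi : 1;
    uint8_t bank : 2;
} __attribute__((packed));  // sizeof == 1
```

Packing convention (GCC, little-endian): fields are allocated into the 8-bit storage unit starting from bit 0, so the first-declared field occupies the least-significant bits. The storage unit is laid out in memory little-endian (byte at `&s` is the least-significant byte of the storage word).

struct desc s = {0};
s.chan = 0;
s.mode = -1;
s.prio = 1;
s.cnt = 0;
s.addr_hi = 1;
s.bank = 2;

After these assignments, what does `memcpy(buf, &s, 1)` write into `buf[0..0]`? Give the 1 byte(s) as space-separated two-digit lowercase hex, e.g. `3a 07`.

[0+:1] chan=0 & 0x1 = 0x0; word=0x00
[1+:2] mode=-1 & 0x3 = 0x3; word=0x06
[3+:1] prio=1 & 0x1 = 0x1; word=0x0e
[4+:1] cnt=0 & 0x1 = 0x0; word=0x0e
[5+:1] addr_hi=1 & 0x1 = 0x1; word=0x2e
[6+:2] bank=2 & 0x3 = 0x2; word=0xae
word = 0xae → little-endian bytes:
  [0]=0xae

ae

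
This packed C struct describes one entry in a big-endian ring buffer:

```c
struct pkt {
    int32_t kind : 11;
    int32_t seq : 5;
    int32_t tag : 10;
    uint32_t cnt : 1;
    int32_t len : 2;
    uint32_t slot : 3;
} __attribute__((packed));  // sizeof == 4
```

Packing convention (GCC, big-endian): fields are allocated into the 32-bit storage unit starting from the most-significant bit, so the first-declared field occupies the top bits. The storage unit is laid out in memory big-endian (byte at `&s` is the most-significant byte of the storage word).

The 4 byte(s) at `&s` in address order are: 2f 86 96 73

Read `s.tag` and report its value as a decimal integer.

[0]=0x2f [1]=0x86 [2]=0x96 [3]=0x73 (big-endian) → word 0x2f869673
kind [21+:11] = (word>>21) & 0x7ff = 380
seq [16+:5] = (word>>16) & 0x1f = 6
tag [6+:10] = (word>>6) & 0x3ff = 601  ←
cnt [5+:1] = (word>>5) & 0x1 = 1
len [3+:2] = (word>>3) & 0x3 = 2
slot [0+:3] = (word>>0) & 0x7 = 3
tag signed 10b, MSB=1: 601 - 1024 = -423

-423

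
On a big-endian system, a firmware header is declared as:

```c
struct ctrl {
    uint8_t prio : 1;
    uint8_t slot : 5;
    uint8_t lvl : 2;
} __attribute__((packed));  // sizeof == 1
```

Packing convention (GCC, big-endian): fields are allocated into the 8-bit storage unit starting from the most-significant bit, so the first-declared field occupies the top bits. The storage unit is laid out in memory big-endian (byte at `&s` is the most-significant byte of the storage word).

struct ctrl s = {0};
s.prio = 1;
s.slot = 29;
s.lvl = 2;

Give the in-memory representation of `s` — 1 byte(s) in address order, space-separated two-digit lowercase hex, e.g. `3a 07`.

f6

[7+:1] prio=1 & 0x1 = 0x1; word=0x80
[2+:5] slot=29 & 0x1f = 0x1d; word=0xf4
[0+:2] lvl=2 & 0x3 = 0x2; word=0xf6
word = 0xf6 → big-endian bytes:
  [0]=0xf6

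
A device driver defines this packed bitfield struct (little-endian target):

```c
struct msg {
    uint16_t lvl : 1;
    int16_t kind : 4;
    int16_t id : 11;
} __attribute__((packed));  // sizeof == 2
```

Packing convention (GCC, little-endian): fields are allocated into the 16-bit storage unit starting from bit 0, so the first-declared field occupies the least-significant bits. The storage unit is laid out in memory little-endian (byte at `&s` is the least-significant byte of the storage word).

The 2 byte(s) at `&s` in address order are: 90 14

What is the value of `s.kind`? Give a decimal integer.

-8

[0]=0x90 [1]=0x14 (little-endian) → word 0x1490
lvl:1 @ bit 0 → (0x1490>>0)&0x1 = 0x0
kind:4 @ bit 1 → (0x1490>>1)&0xf = 0x8  ←
id:11 @ bit 5 → (0x1490>>5)&0x7ff = 0xa4
kind signed 4b, MSB=1: 8 - 16 = -8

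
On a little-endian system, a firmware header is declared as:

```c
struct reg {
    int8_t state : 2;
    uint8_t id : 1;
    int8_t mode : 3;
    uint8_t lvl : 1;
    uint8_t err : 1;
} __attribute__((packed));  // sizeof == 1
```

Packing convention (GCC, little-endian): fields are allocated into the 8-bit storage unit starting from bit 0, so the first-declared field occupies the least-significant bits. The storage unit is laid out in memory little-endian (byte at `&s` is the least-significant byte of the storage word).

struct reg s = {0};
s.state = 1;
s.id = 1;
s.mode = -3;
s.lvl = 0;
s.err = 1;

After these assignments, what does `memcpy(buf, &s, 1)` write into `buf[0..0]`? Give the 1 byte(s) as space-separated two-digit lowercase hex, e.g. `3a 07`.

state (2b) val=1 bits=0x1 at bit 0: 0x01
id (1b) val=1 bits=0x1 at bit 2: 0x05
mode (3b) val=-3 bits=0x5 at bit 3: 0x2d
lvl (1b) val=0 bits=0x0 at bit 6: 0x2d
err (1b) val=1 bits=0x1 at bit 7: 0xad
word = 0xad → little-endian bytes:
  [0]=0xad

ad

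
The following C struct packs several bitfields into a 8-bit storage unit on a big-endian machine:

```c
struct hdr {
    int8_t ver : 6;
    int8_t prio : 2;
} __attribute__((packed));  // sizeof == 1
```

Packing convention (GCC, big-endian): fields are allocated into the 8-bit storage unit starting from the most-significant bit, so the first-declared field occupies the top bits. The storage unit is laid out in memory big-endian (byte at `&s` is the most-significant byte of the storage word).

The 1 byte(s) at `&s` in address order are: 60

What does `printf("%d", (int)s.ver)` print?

[0]=0x60 (big-endian) → word 0x60
ver [2+:6] = (word>>2) & 0x3f = 24  ←
prio [0+:2] = (word>>0) & 0x3 = 0
ver signed 6b, MSB=0: value = 24

24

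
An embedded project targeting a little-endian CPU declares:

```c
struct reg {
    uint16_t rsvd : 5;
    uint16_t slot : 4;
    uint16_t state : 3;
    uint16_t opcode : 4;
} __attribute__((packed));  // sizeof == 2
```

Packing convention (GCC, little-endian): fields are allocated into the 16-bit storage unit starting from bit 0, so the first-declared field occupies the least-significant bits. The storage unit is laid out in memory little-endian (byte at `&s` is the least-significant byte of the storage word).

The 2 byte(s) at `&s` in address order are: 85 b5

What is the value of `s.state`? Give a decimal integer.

[0]=0x85 [1]=0xb5 (little-endian) → word 0xb585
rsvd [0+:5] = (word>>0) & 0x1f = 5
slot [5+:4] = (word>>5) & 0xf = 12
state [9+:3] = (word>>9) & 0x7 = 2  ←
opcode [12+:4] = (word>>12) & 0xf = 11

2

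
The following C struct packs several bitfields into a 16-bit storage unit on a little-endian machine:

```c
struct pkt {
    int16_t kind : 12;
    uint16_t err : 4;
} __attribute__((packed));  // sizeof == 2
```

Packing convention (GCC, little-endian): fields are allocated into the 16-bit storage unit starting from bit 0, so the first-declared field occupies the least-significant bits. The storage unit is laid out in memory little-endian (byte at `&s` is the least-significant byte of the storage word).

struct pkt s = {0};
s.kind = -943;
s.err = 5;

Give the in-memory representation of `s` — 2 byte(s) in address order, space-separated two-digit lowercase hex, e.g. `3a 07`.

51 5c

[0+:12] kind=-943 & 0xfff = 0xc51; word=0x0c51
[12+:4] err=5 & 0xf = 0x5; word=0x5c51
word = 0x5c51 → little-endian bytes:
  [0]=0x51  [1]=0x5c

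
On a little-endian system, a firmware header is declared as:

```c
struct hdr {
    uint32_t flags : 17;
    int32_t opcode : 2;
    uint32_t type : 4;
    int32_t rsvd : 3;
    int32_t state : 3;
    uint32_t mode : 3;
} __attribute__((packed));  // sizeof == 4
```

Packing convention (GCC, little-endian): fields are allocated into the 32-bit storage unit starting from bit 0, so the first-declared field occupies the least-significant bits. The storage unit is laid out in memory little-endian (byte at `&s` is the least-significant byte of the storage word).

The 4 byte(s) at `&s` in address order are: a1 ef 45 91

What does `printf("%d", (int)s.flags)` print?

[0]=0xa1 [1]=0xef [2]=0x45 [3]=0x91 (little-endian) → word 0x9145efa1
flags:17 @ bit 0 → (0x9145efa1>>0)&0x1ffff = 0x1efa1  ←
opcode:2 @ bit 17 → (0x9145efa1>>17)&0x3 = 0x2
type:4 @ bit 19 → (0x9145efa1>>19)&0xf = 0x8
rsvd:3 @ bit 23 → (0x9145efa1>>23)&0x7 = 0x2
state:3 @ bit 26 → (0x9145efa1>>26)&0x7 = 0x4
mode:3 @ bit 29 → (0x9145efa1>>29)&0x7 = 0x4

126881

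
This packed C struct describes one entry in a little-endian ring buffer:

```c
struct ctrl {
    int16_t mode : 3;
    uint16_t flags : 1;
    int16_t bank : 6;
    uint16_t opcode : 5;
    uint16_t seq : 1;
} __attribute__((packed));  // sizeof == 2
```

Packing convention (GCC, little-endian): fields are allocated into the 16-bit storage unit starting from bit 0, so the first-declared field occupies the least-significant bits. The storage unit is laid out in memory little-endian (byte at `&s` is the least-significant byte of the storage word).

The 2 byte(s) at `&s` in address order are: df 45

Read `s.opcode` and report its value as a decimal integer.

[0]=0xdf [1]=0x45 (little-endian) → word 0x45df
mode [0+:3] = (word>>0) & 0x7 = 7
flags [3+:1] = (word>>3) & 0x1 = 1
bank [4+:6] = (word>>4) & 0x3f = 29
opcode [10+:5] = (word>>10) & 0x1f = 17  ←
seq [15+:1] = (word>>15) & 0x1 = 0

17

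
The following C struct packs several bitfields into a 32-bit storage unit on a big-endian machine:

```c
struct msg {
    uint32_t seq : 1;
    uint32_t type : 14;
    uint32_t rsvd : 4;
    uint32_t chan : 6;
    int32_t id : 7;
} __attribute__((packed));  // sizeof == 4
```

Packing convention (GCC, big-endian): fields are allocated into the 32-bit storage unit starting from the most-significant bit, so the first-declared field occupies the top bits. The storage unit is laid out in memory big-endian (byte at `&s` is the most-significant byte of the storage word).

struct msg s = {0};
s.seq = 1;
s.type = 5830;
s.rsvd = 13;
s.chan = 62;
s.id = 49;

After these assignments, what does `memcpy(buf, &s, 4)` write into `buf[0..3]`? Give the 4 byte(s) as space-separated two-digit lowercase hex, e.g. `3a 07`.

ad 8d bf 31

seq:1 = 1 → 0x1 << 31 → word 0x80000000
type:14 = 5830 → 0x16c6 << 17 → word 0xad8c0000
rsvd:4 = 13 → 0xd << 13 → word 0xad8da000
chan:6 = 62 → 0x3e << 7 → word 0xad8dbf00
id:7 = 49 → 0x31 << 0 → word 0xad8dbf31
word = 0xad8dbf31 → big-endian bytes:
  [0]=0xad  [1]=0x8d  [2]=0xbf  [3]=0x31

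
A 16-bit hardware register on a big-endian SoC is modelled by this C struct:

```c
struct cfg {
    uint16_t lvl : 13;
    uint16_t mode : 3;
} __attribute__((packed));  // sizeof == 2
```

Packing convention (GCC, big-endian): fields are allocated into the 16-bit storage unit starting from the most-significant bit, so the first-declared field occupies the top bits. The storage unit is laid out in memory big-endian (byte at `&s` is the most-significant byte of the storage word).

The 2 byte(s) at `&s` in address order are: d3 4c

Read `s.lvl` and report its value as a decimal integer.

6761

[0]=0xd3 [1]=0x4c (big-endian) → word 0xd34c
lvl:13 @ bit 3 → (0xd34c>>3)&0x1fff = 0x1a69  ←
mode:3 @ bit 0 → (0xd34c>>0)&0x7 = 0x4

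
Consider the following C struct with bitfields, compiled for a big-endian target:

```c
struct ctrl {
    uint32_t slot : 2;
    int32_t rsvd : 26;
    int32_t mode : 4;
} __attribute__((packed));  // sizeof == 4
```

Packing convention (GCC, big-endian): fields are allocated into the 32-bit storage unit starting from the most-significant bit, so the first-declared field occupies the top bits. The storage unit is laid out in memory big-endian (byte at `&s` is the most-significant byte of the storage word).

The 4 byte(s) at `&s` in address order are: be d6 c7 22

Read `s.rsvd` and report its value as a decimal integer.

[0]=0xbe [1]=0xd6 [2]=0xc7 [3]=0x22 (big-endian) → word 0xbed6c722
slot [30+:2] = (word>>30) & 0x3 = 2
rsvd [4+:26] = (word>>4) & 0x3ffffff = 65891442  ←
mode [0+:4] = (word>>0) & 0xf = 2
rsvd signed 26b, MSB=1: 65891442 - 67108864 = -1217422

-1217422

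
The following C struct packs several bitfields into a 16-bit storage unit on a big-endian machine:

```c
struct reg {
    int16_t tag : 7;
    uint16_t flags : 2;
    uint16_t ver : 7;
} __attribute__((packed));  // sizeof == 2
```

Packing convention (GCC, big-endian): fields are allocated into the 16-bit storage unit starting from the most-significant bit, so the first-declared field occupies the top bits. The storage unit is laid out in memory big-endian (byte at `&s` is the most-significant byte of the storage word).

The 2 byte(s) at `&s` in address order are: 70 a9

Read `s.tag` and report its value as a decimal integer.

[0]=0x70 [1]=0xa9 (big-endian) → word 0x70a9
tag:7 @ bit 9 → (0x70a9>>9)&0x7f = 0x38  ←
flags:2 @ bit 7 → (0x70a9>>7)&0x3 = 0x1
ver:7 @ bit 0 → (0x70a9>>0)&0x7f = 0x29
tag signed 7b, MSB=0: value = 56

56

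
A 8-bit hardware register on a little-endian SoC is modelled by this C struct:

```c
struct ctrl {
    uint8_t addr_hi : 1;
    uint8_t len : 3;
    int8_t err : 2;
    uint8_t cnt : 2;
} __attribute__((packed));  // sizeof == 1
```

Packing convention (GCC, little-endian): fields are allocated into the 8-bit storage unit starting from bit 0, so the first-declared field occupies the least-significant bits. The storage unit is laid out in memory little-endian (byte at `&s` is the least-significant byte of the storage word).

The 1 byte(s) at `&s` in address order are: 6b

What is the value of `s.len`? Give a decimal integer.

[0]=0x6b (little-endian) → word 0x6b
addr_hi:1 @ bit 0 → (0x6b>>0)&0x1 = 0x1
len:3 @ bit 1 → (0x6b>>1)&0x7 = 0x5  ←
err:2 @ bit 4 → (0x6b>>4)&0x3 = 0x2
cnt:2 @ bit 6 → (0x6b>>6)&0x3 = 0x1

5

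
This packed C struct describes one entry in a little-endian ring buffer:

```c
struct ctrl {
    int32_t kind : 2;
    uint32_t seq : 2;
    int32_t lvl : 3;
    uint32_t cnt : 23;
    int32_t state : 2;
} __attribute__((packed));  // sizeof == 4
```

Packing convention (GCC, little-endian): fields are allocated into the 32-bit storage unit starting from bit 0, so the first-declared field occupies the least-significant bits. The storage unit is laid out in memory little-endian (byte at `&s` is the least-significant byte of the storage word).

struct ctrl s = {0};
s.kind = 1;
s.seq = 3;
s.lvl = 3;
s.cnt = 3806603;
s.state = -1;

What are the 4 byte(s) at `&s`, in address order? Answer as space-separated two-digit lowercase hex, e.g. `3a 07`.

bd c5 0a dd

kind (2b) val=1 bits=0x1 at bit 0: 0x00000001
seq (2b) val=3 bits=0x3 at bit 2: 0x0000000d
lvl (3b) val=3 bits=0x3 at bit 4: 0x0000003d
cnt (23b) val=3806603 bits=0x3a158b at bit 7: 0x1d0ac5bd
state (2b) val=-1 bits=0x3 at bit 30: 0xdd0ac5bd
word = 0xdd0ac5bd → little-endian bytes:
  [0]=0xbd  [1]=0xc5  [2]=0x0a  [3]=0xdd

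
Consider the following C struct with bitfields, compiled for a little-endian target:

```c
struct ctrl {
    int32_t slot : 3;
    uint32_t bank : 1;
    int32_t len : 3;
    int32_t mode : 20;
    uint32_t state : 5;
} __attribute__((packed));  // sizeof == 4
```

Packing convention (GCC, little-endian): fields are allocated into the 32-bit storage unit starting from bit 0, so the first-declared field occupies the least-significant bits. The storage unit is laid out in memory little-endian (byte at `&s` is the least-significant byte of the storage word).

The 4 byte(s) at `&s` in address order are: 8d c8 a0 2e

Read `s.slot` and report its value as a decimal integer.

[0]=0x8d [1]=0xc8 [2]=0xa0 [3]=0x2e (little-endian) → word 0x2ea0c88d
slot:3 @ bit 0 → (0x2ea0c88d>>0)&0x7 = 0x5  ←
bank:1 @ bit 3 → (0x2ea0c88d>>3)&0x1 = 0x1
len:3 @ bit 4 → (0x2ea0c88d>>4)&0x7 = 0x0
mode:20 @ bit 7 → (0x2ea0c88d>>7)&0xfffff = 0xd4191
state:5 @ bit 27 → (0x2ea0c88d>>27)&0x1f = 0x5
slot signed 3b, MSB=1: 5 - 8 = -3

-3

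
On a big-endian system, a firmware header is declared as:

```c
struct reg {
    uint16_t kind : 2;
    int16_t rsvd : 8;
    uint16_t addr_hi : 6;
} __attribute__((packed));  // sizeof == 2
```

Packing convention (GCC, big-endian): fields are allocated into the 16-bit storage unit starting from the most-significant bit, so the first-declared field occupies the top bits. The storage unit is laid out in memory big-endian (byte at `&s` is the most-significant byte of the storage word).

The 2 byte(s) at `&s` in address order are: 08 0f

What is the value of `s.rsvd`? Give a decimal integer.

32

[0]=0x08 [1]=0x0f (big-endian) → word 0x080f
kind:2 @ bit 14 → (0x080f>>14)&0x3 = 0x0
rsvd:8 @ bit 6 → (0x080f>>6)&0xff = 0x20  ←
addr_hi:6 @ bit 0 → (0x080f>>0)&0x3f = 0xf
rsvd signed 8b, MSB=0: value = 32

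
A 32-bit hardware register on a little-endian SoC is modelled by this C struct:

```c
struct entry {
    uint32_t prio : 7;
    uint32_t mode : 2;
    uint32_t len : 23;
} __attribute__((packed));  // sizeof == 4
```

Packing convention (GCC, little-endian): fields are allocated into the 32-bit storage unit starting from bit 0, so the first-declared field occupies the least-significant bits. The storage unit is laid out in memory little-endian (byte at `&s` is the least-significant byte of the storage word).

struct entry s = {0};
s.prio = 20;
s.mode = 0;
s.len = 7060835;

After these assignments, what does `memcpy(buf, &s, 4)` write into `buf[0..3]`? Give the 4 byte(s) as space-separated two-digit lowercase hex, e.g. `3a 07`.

14 c6 7a d7

prio:7 = 20 → 0x14 << 0 → word 0x00000014
mode:2 = 0 → 0x0 << 7 → word 0x00000014
len:23 = 7060835 → 0x6bbd63 << 9 → word 0xd77ac614
word = 0xd77ac614 → little-endian bytes:
  [0]=0x14  [1]=0xc6  [2]=0x7a  [3]=0xd7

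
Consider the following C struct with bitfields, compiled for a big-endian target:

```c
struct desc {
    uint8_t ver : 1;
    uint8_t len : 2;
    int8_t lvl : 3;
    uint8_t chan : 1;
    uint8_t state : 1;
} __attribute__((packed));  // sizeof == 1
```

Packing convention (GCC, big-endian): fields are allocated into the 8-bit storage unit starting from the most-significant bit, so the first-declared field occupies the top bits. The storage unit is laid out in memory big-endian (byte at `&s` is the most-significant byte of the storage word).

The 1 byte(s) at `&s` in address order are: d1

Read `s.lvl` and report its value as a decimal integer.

-4

[0]=0xd1 (big-endian) → word 0xd1
ver:1 @ bit 7 → (0xd1>>7)&0x1 = 0x1
len:2 @ bit 5 → (0xd1>>5)&0x3 = 0x2
lvl:3 @ bit 2 → (0xd1>>2)&0x7 = 0x4  ←
chan:1 @ bit 1 → (0xd1>>1)&0x1 = 0x0
state:1 @ bit 0 → (0xd1>>0)&0x1 = 0x1
lvl signed 3b, MSB=1: 4 - 8 = -4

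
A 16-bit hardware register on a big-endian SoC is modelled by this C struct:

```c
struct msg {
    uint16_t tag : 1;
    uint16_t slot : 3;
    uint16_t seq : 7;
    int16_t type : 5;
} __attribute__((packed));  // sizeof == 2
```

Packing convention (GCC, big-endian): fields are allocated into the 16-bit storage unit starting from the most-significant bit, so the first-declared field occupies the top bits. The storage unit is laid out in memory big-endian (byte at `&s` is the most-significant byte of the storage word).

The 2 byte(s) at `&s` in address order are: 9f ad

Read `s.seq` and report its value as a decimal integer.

125

[0]=0x9f [1]=0xad (big-endian) → word 0x9fad
tag:1 @ bit 15 → (0x9fad>>15)&0x1 = 0x1
slot:3 @ bit 12 → (0x9fad>>12)&0x7 = 0x1
seq:7 @ bit 5 → (0x9fad>>5)&0x7f = 0x7d  ←
type:5 @ bit 0 → (0x9fad>>0)&0x1f = 0xd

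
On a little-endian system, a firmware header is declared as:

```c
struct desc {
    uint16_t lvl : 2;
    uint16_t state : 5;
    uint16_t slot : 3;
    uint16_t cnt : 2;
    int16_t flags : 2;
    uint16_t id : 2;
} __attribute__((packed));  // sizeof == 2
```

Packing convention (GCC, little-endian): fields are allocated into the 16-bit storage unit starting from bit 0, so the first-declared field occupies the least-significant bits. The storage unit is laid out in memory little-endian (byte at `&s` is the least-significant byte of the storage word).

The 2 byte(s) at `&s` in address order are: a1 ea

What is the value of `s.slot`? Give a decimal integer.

5

[0]=0xa1 [1]=0xea (little-endian) → word 0xeaa1
lvl:2 @ bit 0 → (0xeaa1>>0)&0x3 = 0x1
state:5 @ bit 2 → (0xeaa1>>2)&0x1f = 0x8
slot:3 @ bit 7 → (0xeaa1>>7)&0x7 = 0x5  ←
cnt:2 @ bit 10 → (0xeaa1>>10)&0x3 = 0x2
flags:2 @ bit 12 → (0xeaa1>>12)&0x3 = 0x2
id:2 @ bit 14 → (0xeaa1>>14)&0x3 = 0x3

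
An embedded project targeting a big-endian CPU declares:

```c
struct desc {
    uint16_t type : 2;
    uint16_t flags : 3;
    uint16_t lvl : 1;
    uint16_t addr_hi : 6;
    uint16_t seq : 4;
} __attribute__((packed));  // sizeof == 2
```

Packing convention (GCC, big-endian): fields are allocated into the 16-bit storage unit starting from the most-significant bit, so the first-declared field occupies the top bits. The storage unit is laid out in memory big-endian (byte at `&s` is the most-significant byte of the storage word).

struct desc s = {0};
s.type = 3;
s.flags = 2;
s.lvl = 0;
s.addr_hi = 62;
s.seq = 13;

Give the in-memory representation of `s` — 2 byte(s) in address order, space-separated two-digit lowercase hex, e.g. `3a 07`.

type:2 = 3 → 0x3 << 14 → word 0xc000
flags:3 = 2 → 0x2 << 11 → word 0xd000
lvl:1 = 0 → 0x0 << 10 → word 0xd000
addr_hi:6 = 62 → 0x3e << 4 → word 0xd3e0
seq:4 = 13 → 0xd << 0 → word 0xd3ed
word = 0xd3ed → big-endian bytes:
  [0]=0xd3  [1]=0xed

d3 ed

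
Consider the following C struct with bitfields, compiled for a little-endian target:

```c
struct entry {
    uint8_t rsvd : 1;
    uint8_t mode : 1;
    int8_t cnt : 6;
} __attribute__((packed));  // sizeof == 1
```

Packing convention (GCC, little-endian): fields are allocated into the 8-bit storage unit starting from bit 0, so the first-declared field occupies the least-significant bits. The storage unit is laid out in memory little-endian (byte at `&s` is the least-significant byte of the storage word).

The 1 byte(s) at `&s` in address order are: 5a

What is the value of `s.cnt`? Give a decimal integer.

[0]=0x5a (little-endian) → word 0x5a
rsvd [0+:1] = (word>>0) & 0x1 = 0
mode [1+:1] = (word>>1) & 0x1 = 1
cnt [2+:6] = (word>>2) & 0x3f = 22  ←
cnt signed 6b, MSB=0: value = 22

22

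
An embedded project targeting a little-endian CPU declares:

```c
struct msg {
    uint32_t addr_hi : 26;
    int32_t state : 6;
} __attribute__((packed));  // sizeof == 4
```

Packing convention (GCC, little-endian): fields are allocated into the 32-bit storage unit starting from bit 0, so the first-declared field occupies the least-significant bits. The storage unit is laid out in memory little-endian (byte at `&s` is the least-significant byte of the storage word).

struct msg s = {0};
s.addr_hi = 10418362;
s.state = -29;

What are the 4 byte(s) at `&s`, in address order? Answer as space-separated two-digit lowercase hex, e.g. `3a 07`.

addr_hi (26b) val=10418362 bits=0x9ef8ba at bit 0: 0x009ef8ba
state (6b) val=-29 bits=0x23 at bit 26: 0x8c9ef8ba
word = 0x8c9ef8ba → little-endian bytes:
  [0]=0xba  [1]=0xf8  [2]=0x9e  [3]=0x8c

ba f8 9e 8c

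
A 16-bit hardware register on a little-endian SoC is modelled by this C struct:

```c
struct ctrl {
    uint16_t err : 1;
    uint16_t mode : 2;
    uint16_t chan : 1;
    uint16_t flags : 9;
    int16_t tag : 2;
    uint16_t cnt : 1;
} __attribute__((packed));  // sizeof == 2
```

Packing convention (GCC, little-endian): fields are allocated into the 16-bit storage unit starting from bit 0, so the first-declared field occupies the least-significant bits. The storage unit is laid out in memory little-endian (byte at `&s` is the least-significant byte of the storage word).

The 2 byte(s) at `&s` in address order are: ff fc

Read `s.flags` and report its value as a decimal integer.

[0]=0xff [1]=0xfc (little-endian) → word 0xfcff
err:1 @ bit 0 → (0xfcff>>0)&0x1 = 0x1
mode:2 @ bit 1 → (0xfcff>>1)&0x3 = 0x3
chan:1 @ bit 3 → (0xfcff>>3)&0x1 = 0x1
flags:9 @ bit 4 → (0xfcff>>4)&0x1ff = 0x1cf  ←
tag:2 @ bit 13 → (0xfcff>>13)&0x3 = 0x3
cnt:1 @ bit 15 → (0xfcff>>15)&0x1 = 0x1

463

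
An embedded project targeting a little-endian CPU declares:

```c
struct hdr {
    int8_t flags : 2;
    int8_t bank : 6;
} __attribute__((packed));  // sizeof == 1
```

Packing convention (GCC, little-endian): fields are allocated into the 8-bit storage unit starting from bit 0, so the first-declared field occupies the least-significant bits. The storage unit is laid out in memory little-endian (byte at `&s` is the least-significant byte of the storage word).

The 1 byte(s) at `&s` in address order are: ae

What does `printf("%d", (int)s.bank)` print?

[0]=0xae (little-endian) → word 0xae
flags:2 @ bit 0 → (0xae>>0)&0x3 = 0x2
bank:6 @ bit 2 → (0xae>>2)&0x3f = 0x2b  ←
bank signed 6b, MSB=1: 43 - 64 = -21

-21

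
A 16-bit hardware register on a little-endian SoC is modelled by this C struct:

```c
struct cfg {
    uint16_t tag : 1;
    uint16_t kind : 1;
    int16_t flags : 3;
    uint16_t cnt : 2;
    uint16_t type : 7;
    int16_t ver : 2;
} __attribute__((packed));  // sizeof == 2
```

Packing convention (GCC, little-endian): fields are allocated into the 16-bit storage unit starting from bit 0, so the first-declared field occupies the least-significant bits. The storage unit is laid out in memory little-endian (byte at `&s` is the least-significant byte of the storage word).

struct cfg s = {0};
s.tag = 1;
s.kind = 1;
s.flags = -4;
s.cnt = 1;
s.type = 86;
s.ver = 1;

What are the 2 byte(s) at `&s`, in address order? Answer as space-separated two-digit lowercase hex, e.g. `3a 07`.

33 6b

[0+:1] tag=1 & 0x1 = 0x1; word=0x0001
[1+:1] kind=1 & 0x1 = 0x1; word=0x0003
[2+:3] flags=-4 & 0x7 = 0x4; word=0x0013
[5+:2] cnt=1 & 0x3 = 0x1; word=0x0033
[7+:7] type=86 & 0x7f = 0x56; word=0x2b33
[14+:2] ver=1 & 0x3 = 0x1; word=0x6b33
word = 0x6b33 → little-endian bytes:
  [0]=0x33  [1]=0x6b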